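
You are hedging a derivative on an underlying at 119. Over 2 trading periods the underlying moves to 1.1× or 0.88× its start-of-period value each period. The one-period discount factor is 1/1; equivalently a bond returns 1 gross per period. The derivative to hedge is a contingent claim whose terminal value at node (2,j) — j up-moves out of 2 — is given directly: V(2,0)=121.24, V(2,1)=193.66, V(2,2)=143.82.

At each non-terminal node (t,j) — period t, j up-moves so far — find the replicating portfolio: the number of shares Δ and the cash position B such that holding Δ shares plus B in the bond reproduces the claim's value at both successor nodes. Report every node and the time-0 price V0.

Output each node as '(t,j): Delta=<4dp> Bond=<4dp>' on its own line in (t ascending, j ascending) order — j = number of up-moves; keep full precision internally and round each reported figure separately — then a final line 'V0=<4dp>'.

No-arbitrage ⇒ martingale measure with p* = (R−d)/(u−d) = 0.5455.
Terminal payoffs: V(2,0)=121.2400, V(2,1)=193.6600, V(2,2)=143.8200
Node (1,0) S=104.7200: V=(p*·193.6600+(1−p*)·121.2400)/1=160.7418; Δ=(193.6600−121.2400)/(115.1920−92.1536)=3.1434; B=V−Δ·S=-168.4400
Node (1,1) S=130.9000: V=(p*·143.8200+(1−p*)·193.6600)/1=166.4745; Δ=(143.8200−193.6600)/(143.9900−115.1920)=-1.7307; B=V−Δ·S=393.0200
Node (0,0) S=119.0000: V=(p*·166.4745+(1−p*)·160.7418)/1=163.8688; Δ=(166.4745−160.7418)/(130.9000−104.7200)=0.2190; B=V−Δ·S=137.8109
Each (Δ,B) replicates both successor values, so the strategy is self-financing and V0 is arbitrage-free.

(0,0): Delta=0.2190 Bond=137.8109
(1,0): Delta=3.1434 Bond=-168.4400
(1,1): Delta=-1.7307 Bond=393.0200
V0=163.8688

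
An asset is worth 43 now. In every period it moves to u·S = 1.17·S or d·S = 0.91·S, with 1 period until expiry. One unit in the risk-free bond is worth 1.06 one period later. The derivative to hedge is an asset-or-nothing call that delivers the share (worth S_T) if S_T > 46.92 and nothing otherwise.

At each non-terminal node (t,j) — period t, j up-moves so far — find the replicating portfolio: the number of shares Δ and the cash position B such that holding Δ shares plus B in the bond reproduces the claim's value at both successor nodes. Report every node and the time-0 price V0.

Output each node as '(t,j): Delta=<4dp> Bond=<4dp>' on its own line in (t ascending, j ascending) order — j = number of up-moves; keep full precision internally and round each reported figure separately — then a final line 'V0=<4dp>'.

(0,0): Delta=4.5000 Bond=-166.1179
V0=27.3821

Risk-neutral probability p* = (R−d)/(u−d) = (1.06−0.91)/(1.17−0.91) = 0.5769.
Terminal values V(1,·): V(1,0)=0.0000, V(1,1)=50.3100
(0,0): S=43.0000. Δ = (V_up−V_dn)/(S_up−S_dn) = (50.3100−0.0000)/(50.3100−39.1300) = 4.5000. V = [p*·50.3100 + (1−p*)·0.0000]/1.06 = 27.3821. B = V − Δ·S = -166.1179.
Root portfolio cost Δ·43+B reproduces V0=27.3821.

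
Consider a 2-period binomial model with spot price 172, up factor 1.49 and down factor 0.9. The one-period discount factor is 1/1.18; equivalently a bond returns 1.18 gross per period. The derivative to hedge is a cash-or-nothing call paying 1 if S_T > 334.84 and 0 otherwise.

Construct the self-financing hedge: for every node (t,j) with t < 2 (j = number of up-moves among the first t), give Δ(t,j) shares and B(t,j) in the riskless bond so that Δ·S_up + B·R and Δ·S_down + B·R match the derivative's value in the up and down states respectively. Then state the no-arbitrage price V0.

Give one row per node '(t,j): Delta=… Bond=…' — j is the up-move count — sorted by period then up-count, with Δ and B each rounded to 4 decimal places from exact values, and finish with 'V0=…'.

No-arbitrage ⇒ martingale measure with p* = (R−d)/(u−d) = 0.4746.
At expiry t=2: V(2,0)=0.0000, V(2,1)=0.0000, V(2,2)=1.0000
Node (1,0) S=154.8000: V=(p*·0.0000+(1−p*)·0.0000)/1.18=0.0000; Δ=(0.0000−0.0000)/(230.6520−139.3200)=0.0000; B=V−Δ·S=0.0000
Node (1,1) S=256.2800: V=(p*·1.0000+(1−p*)·0.0000)/1.18=0.4022; Δ=(1.0000−0.0000)/(381.8572−230.6520)=0.0066; B=V−Δ·S=-1.2927
Node (0,0) S=172.0000: V=(p*·0.4022+(1−p*)·0.0000)/1.18=0.1618; Δ=(0.4022−0.0000)/(256.2800−154.8000)=0.0040; B=V−Δ·S=-0.5199
The time-0 hedge costs 0.1618, which is the no-arbitrage price.

(0,0): Delta=0.0040 Bond=-0.5199
(1,0): Delta=0.0000 Bond=0.0000
(1,1): Delta=0.0066 Bond=-1.2927
V0=0.1618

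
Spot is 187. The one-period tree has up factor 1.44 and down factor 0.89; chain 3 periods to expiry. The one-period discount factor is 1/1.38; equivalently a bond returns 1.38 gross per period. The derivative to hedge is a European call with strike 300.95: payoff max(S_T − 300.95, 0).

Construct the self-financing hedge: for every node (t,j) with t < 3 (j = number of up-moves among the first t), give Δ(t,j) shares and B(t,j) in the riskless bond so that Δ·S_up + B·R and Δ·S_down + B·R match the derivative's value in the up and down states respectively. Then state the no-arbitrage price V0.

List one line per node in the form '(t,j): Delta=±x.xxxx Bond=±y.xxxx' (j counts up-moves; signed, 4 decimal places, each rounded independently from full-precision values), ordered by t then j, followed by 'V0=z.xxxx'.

(0,0): Delta=0.9081 Bond=-96.1769
(1,0): Delta=0.3114 Bond=-33.4291
(1,1): Delta=0.9532 Bond=-144.8826
(2,0): Delta=0.0000 Bond=0.0000
(2,1): Delta=0.3350 Bond=-51.7809
(2,2): Delta=1.0000 Bond=-218.0797
V0=73.6308

Since d<R<u, set p* = (R−d)/(u−d) = 0.8909; price each node as the discounted p*-expectation of its children.
Terminal payoffs: V(3,0)=0.0000, V(3,1)=0.0000, V(3,2)=44.1592, V(3,3)=257.4290
Node (2,0) S=148.1227: V=(p*·0.0000+(1−p*)·0.0000)/1.38=0.0000; Δ=(0.0000−0.0000)/(213.2967−131.8292)=0.0000; B=V−Δ·S=0.0000
Node (2,1) S=239.6592: V=(p*·44.1592+(1−p*)·0.0000)/1.38=28.5086; Δ=(44.1592−0.0000)/(345.1092−213.2967)=0.3350; B=V−Δ·S=-51.7809
Node (2,2) S=387.7632: V=(p*·257.4290+(1−p*)·44.1592)/1.38=169.6835; Δ=(257.4290−44.1592)/(558.3790−345.1092)=1.0000; B=V−Δ·S=-218.0797
Node (1,0) S=166.4300: V=(p*·28.5086+(1−p*)·0.0000)/1.38=18.4048; Δ=(28.5086−0.0000)/(239.6592−148.1227)=0.3114; B=V−Δ·S=-33.4291
Node (1,1) S=269.2800: V=(p*·169.6835+(1−p*)·28.5086)/1.38=111.7990; Δ=(169.6835−28.5086)/(387.7632−239.6592)=0.9532; B=V−Δ·S=-144.8826
Node (0,0) S=187.0000: V=(p*·111.7990+(1−p*)·18.4048)/1.38=73.6308; Δ=(111.7990−18.4048)/(269.2800−166.4300)=0.9081; B=V−Δ·S=-96.1769
The time-0 hedge costs 73.6308, which is the no-arbitrage price.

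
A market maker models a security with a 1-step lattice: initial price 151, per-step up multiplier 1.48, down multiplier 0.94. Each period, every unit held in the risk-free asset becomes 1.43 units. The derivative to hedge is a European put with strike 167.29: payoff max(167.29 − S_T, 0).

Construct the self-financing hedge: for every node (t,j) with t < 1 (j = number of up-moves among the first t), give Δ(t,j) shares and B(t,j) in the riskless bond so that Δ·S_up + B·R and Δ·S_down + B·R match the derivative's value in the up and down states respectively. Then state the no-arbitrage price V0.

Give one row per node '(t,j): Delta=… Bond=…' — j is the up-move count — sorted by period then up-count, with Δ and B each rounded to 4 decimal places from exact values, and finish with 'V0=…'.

(0,0): Delta=-0.3109 Bond=48.5859
V0=1.6414

The replicating-portfolio and risk-neutral prices coincide; use p* = (1.43−0.94)/(1.48−0.94) = 0.9074 for the latter.
At expiry t=1: V(1,0)=25.3500, V(1,1)=0.0000
  t=0,j=0: stock 151.0000 → up 223.4800 (V=0.0000), down 141.9400 (V=25.3500). Price 1.6414; hedge Δ=-0.3109, bond B=48.5859.
Self-financing check: at every node Δ·S+B equals the discounted successor values.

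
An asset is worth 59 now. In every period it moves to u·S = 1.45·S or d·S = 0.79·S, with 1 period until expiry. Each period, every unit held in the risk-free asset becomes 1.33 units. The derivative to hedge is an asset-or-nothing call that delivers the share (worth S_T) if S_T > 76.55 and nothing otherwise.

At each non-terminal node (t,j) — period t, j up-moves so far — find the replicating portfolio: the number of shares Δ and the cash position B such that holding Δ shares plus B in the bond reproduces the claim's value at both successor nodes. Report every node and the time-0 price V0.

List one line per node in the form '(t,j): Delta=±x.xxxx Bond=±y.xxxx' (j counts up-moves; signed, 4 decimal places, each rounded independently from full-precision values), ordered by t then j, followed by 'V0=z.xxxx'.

(0,0): Delta=2.1970 Bond=-76.9931
V0=52.6282

Since d<R<u, set p* = (R−d)/(u−d) = 0.8182; price each node as the discounted p*-expectation of its children.
Terminal values V(1,·): V(1,0)=0.0000, V(1,1)=85.5500
(0,0): S=59.0000. Δ = (V_up−V_dn)/(S_up−S_dn) = (85.5500−0.0000)/(85.5500−46.6100) = 2.1970. V = [p*·85.5500 + (1−p*)·0.0000]/1.33 = 52.6282. B = V − Δ·S = -76.9931.
Each (Δ,B) replicates both successor values, so the strategy is self-financing and V0 is arbitrage-free.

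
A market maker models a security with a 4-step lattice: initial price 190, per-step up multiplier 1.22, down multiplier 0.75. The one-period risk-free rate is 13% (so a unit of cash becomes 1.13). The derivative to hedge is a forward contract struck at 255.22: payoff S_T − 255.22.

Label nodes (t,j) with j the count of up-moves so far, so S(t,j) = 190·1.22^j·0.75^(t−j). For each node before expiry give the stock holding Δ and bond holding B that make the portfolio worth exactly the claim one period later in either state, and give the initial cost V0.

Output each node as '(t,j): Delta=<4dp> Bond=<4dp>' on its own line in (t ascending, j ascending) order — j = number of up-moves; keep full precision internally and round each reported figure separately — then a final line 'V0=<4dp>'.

(0,0): Delta=1.0000 Bond=-156.5312
(1,0): Delta=1.0000 Bond=-176.8803
(1,1): Delta=1.0000 Bond=-176.8803
(2,0): Delta=1.0000 Bond=-199.8747
(2,1): Delta=1.0000 Bond=-199.8747
(2,2): Delta=1.0000 Bond=-199.8747
(3,0): Delta=1.0000 Bond=-225.8584
(3,1): Delta=1.0000 Bond=-225.8584
(3,2): Delta=1.0000 Bond=-225.8584
(3,3): Delta=1.0000 Bond=-225.8584
V0=33.4688

No-arbitrage ⇒ martingale measure with p* = (R−d)/(u−d) = 0.8085.
At expiry t=4: V(4,0)=-195.1028, V(4,1)=-157.4294, V(4,2)=-96.1473, V(4,3)=3.5383, V(4,4)=165.6936
Node (3,0) S=80.1562: V=(p*·-157.4294+(1−p*)·-195.1028)/1.13=-145.7022; Δ=(-157.4294−-195.1028)/(97.7906−60.1172)=1.0000; B=V−Δ·S=-225.8584
Node (3,1) S=130.3875: V=(p*·-96.1473+(1−p*)·-157.4294)/1.13=-95.4709; Δ=(-96.1473−-157.4294)/(159.0727−97.7906)=1.0000; B=V−Δ·S=-225.8584
Node (3,2) S=212.0970: V=(p*·3.5383+(1−p*)·-96.1473)/1.13=-13.7614; Δ=(3.5383−-96.1473)/(258.7583−159.0727)=1.0000; B=V−Δ·S=-225.8584
Node (3,3) S=345.0111: V=(p*·165.6936+(1−p*)·3.5383)/1.13=119.1527; Δ=(165.6936−3.5383)/(420.9136−258.7583)=1.0000; B=V−Δ·S=-225.8584
Node (2,0) S=106.8750: V=(p*·-95.4709+(1−p*)·-145.7022)/1.13=-92.9997; Δ=(-95.4709−-145.7022)/(130.3875−80.1562)=1.0000; B=V−Δ·S=-199.8747
Node (2,1) S=173.8500: V=(p*·-13.7614+(1−p*)·-95.4709)/1.13=-26.0247; Δ=(-13.7614−-95.4709)/(212.0970−130.3875)=1.0000; B=V−Δ·S=-199.8747
Node (2,2) S=282.7960: V=(p*·119.1527+(1−p*)·-13.7614)/1.13=82.9213; Δ=(119.1527−-13.7614)/(345.0111−212.0970)=1.0000; B=V−Δ·S=-199.8747
Node (1,0) S=142.5000: V=(p*·-26.0247+(1−p*)·-92.9997)/1.13=-34.3803; Δ=(-26.0247−-92.9997)/(173.8500−106.8750)=1.0000; B=V−Δ·S=-176.8803
Node (1,1) S=231.8000: V=(p*·82.9213+(1−p*)·-26.0247)/1.13=54.9197; Δ=(82.9213−-26.0247)/(282.7960−173.8500)=1.0000; B=V−Δ·S=-176.8803
Node (0,0) S=190.0000: V=(p*·54.9197+(1−p*)·-34.3803)/1.13=33.4688; Δ=(54.9197−-34.3803)/(231.8000−142.5000)=1.0000; B=V−Δ·S=-156.5312
The time-0 hedge costs 33.4688, which is the no-arbitrage price.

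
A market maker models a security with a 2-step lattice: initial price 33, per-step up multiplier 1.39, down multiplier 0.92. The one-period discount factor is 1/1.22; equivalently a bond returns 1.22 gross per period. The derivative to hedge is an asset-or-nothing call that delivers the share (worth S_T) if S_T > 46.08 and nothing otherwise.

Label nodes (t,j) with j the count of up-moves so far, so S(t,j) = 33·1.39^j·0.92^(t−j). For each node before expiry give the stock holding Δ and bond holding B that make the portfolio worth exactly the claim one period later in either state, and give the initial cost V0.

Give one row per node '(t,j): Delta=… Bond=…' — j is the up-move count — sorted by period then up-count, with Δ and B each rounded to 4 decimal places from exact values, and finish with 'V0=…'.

Since d<R<u, set p* = (R−d)/(u−d) = 0.6383; price each node as the discounted p*-expectation of its children.
Terminal payoffs: V(2,0)=0.0000, V(2,1)=0.0000, V(2,2)=63.7593
  t=1,j=0: stock 30.3600 → up 42.2004 (V=0.0000), down 27.9312 (V=0.0000). Price 0.0000; hedge Δ=0.0000, bond B=0.0000.
  t=1,j=1: stock 45.8700 → up 63.7593 (V=63.7593), down 42.2004 (V=0.0000). Price 33.3585; hedge Δ=2.9574, bond B=-102.2995.
  t=0,j=0: stock 33.0000 → up 45.8700 (V=33.3585), down 30.3600 (V=0.0000). Price 17.4530; hedge Δ=2.1508, bond B=-53.5226.
Each (Δ,B) replicates both successor values, so the strategy is self-financing and V0 is arbitrage-free.

(0,0): Delta=2.1508 Bond=-53.5226
(1,0): Delta=0.0000 Bond=0.0000
(1,1): Delta=2.9574 Bond=-102.2995
V0=17.4530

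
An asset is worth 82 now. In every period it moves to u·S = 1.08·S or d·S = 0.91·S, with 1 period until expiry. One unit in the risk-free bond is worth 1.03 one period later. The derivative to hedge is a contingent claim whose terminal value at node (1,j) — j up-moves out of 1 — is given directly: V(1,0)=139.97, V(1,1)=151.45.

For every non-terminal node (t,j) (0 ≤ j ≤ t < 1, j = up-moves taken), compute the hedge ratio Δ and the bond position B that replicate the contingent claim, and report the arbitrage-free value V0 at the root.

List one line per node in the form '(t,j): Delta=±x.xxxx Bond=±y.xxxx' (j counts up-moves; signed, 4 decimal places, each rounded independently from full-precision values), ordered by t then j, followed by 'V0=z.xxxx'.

No-arbitrage ⇒ martingale measure with p* = (R−d)/(u−d) = 0.7059.
Terminal payoffs: V(1,0)=139.9700, V(1,1)=151.4500
(0,0): S=82.0000. Δ = (V_up−V_dn)/(S_up−S_dn) = (151.4500−139.9700)/(88.5600−74.6200) = 0.8235. V = [p*·151.4500 + (1−p*)·139.9700]/1.03 = 143.7607. B = V − Δ·S = 76.2313.
The time-0 hedge costs 143.7607, which is the no-arbitrage price.

(0,0): Delta=0.8235 Bond=76.2313
V0=143.7607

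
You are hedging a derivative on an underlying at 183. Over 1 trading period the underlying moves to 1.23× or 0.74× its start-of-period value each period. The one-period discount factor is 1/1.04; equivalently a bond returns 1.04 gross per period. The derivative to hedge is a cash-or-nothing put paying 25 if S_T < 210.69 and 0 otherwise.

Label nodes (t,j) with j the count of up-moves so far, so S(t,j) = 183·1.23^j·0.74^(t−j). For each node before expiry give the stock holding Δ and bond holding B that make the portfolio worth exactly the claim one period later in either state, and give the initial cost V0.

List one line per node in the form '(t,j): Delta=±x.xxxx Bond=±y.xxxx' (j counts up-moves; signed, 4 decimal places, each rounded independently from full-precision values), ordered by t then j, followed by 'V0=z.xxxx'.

(0,0): Delta=-0.2788 Bond=60.3414
V0=9.3210

The replicating-portfolio and risk-neutral prices coincide; use p* = (1.04−0.74)/(1.23−0.74) = 0.6122 for the latter.
At expiry t=1: V(1,0)=25.0000, V(1,1)=0.0000
  t=0,j=0: stock 183.0000 → up 225.0900 (V=0.0000), down 135.4200 (V=25.0000). Price 9.3210; hedge Δ=-0.2788, bond B=60.3414.
The time-0 hedge costs 9.3210, which is the no-arbitrage price.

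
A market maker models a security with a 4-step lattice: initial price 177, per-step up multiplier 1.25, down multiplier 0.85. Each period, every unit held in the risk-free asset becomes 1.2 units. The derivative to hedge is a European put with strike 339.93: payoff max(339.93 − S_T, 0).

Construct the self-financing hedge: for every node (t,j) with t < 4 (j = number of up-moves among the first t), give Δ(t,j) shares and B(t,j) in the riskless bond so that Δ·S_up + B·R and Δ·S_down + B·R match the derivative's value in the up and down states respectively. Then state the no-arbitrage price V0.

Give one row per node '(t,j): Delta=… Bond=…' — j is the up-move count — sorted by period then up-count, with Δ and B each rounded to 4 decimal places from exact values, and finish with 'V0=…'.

The replicating-portfolio and risk-neutral prices coincide; use p* = (1.2−0.85)/(1.25−0.85) = 0.8750 for the latter.
At expiry t=4: V(4,0)=247.5349, V(4,1)=204.0548, V(4,2)=140.1136, V(4,3)=46.0823, V(4,4)=0.0000
(3,0): S=108.7001. Δ = (V_up−V_dn)/(S_up−S_dn) = (204.0548−247.5349)/(135.8752−92.3951) = -1.0000. V = [p*·204.0548 + (1−p*)·247.5349]/1.2 = 174.5749. B = V − Δ·S = 283.2750.
(3,1): S=159.8531. Δ = (V_up−V_dn)/(S_up−S_dn) = (140.1136−204.0548)/(199.8164−135.8752) = -1.0000. V = [p*·140.1136 + (1−p*)·204.0548]/1.2 = 123.4219. B = V − Δ·S = 283.2750.
(3,2): S=235.0781. Δ = (V_up−V_dn)/(S_up−S_dn) = (46.0823−140.1136)/(293.8477−199.8164) = -1.0000. V = [p*·46.0823 + (1−p*)·140.1136]/1.2 = 48.1969. B = V − Δ·S = 283.2750.
(3,3): S=345.7031. Δ = (V_up−V_dn)/(S_up−S_dn) = (0.0000−46.0823)/(432.1289−293.8477) = -0.3333. V = [p*·0.0000 + (1−p*)·46.0823]/1.2 = 4.8002. B = V − Δ·S = 120.0061.
(2,0): S=127.8825. Δ = (V_up−V_dn)/(S_up−S_dn) = (123.4219−174.5749)/(159.8531−108.7001) = -1.0000. V = [p*·123.4219 + (1−p*)·174.5749]/1.2 = 108.1800. B = V − Δ·S = 236.0625.
(2,1): S=188.0625. Δ = (V_up−V_dn)/(S_up−S_dn) = (48.1969−123.4219)/(235.0781−159.8531) = -1.0000. V = [p*·48.1969 + (1−p*)·123.4219]/1.2 = 48.0000. B = V − Δ·S = 236.0625.
(2,2): S=276.5625. Δ = (V_up−V_dn)/(S_up−S_dn) = (4.8002−48.1969)/(345.7031−235.0781) = -0.3923. V = [p*·4.8002 + (1−p*)·48.1969]/1.2 = 8.5207. B = V − Δ·S = 117.0123.
(1,0): S=150.4500. Δ = (V_up−V_dn)/(S_up−S_dn) = (48.0000−108.1800)/(188.0625−127.8825) = -1.0000. V = [p*·48.0000 + (1−p*)·108.1800]/1.2 = 46.2688. B = V − Δ·S = 196.7188.
(1,1): S=221.2500. Δ = (V_up−V_dn)/(S_up−S_dn) = (8.5207−48.0000)/(276.5625−188.0625) = -0.4461. V = [p*·8.5207 + (1−p*)·48.0000]/1.2 = 11.2130. B = V − Δ·S = 109.9113.
(0,0): S=177.0000. Δ = (V_up−V_dn)/(S_up−S_dn) = (11.2130−46.2688)/(221.2500−150.4500) = -0.4951. V = [p*·11.2130 + (1−p*)·46.2688]/1.2 = 12.9958. B = V − Δ·S = 100.6352.
Each (Δ,B) replicates both successor values, so the strategy is self-financing and V0 is arbitrage-free.

(0,0): Delta=-0.4951 Bond=100.6352
(1,0): Delta=-1.0000 Bond=196.7188
(1,1): Delta=-0.4461 Bond=109.9113
(2,0): Delta=-1.0000 Bond=236.0625
(2,1): Delta=-1.0000 Bond=236.0625
(2,2): Delta=-0.3923 Bond=117.0123
(3,0): Delta=-1.0000 Bond=283.2750
(3,1): Delta=-1.0000 Bond=283.2750
(3,2): Delta=-1.0000 Bond=283.2750
(3,3): Delta=-0.3333 Bond=120.0061
V0=12.9958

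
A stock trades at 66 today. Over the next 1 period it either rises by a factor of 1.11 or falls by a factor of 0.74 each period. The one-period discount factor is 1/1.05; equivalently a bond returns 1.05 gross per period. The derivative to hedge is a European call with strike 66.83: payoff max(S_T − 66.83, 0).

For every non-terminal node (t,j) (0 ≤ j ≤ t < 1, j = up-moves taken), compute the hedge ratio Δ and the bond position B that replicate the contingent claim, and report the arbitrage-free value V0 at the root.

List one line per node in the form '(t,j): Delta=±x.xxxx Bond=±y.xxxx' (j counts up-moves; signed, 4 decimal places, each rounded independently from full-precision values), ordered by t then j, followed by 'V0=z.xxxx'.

(0,0): Delta=0.2633 Bond=-12.2476
V0=5.1308

No-arbitrage ⇒ martingale measure with p* = (R−d)/(u−d) = 0.8378.
At expiry t=1: V(1,0)=0.0000, V(1,1)=6.4300
(0,0): S=66.0000. Δ = (V_up−V_dn)/(S_up−S_dn) = (6.4300−0.0000)/(73.2600−48.8400) = 0.2633. V = [p*·6.4300 + (1−p*)·0.0000]/1.05 = 5.1308. B = V − Δ·S = -12.2476.
Each (Δ,B) replicates both successor values, so the strategy is self-financing and V0 is arbitrage-free.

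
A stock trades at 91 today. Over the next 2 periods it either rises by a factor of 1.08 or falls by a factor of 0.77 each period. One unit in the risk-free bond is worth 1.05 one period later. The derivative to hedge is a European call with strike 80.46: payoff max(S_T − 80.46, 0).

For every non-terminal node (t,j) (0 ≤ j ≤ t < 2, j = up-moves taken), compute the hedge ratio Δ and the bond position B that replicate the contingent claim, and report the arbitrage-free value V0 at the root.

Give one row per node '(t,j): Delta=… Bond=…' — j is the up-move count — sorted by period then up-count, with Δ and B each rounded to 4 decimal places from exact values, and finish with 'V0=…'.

(0,0): Delta=0.7831 Bond=-52.2616
(1,0): Delta=0.0000 Bond=0.0000
(1,1): Delta=0.8430 Bond=-60.7541
V0=19.0042

Since d<R<u, set p* = (R−d)/(u−d) = 0.9032; price each node as the discounted p*-expectation of its children.
At expiry t=2: V(2,0)=0.0000, V(2,1)=0.0000, V(2,2)=25.6824
Node (1,0) S=70.0700: V=(p*·0.0000+(1−p*)·0.0000)/1.05=0.0000; Δ=(0.0000−0.0000)/(75.6756−53.9539)=0.0000; B=V−Δ·S=0.0000
Node (1,1) S=98.2800: V=(p*·25.6824+(1−p*)·0.0000)/1.05=22.0924; Δ=(25.6824−0.0000)/(106.1424−75.6756)=0.8430; B=V−Δ·S=-60.7541
Node (0,0) S=91.0000: V=(p*·22.0924+(1−p*)·0.0000)/1.05=19.0042; Δ=(22.0924−0.0000)/(98.2800−70.0700)=0.7831; B=V−Δ·S=-52.2616
Each (Δ,B) replicates both successor values, so the strategy is self-financing and V0 is arbitrage-free.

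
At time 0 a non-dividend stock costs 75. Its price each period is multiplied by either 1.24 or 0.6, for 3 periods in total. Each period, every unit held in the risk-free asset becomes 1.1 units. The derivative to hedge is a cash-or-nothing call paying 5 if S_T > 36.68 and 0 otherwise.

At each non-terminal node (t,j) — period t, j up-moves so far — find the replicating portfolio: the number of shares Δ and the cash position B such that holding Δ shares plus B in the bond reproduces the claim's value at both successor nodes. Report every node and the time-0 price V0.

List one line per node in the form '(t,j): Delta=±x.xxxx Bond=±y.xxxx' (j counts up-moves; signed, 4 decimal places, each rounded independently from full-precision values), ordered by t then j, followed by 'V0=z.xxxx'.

Since d<R<u, set p* = (R−d)/(u−d) = 0.7813; price each node as the discounted p*-expectation of its children.
At expiry t=3: V(3,0)=0.0000, V(3,1)=0.0000, V(3,2)=5.0000, V(3,3)=5.0000
Node (2,0) S=27.0000: V=(p*·0.0000+(1−p*)·0.0000)/1.1=0.0000; Δ=(0.0000−0.0000)/(33.4800−16.2000)=0.0000; B=V−Δ·S=0.0000
Node (2,1) S=55.8000: V=(p*·5.0000+(1−p*)·0.0000)/1.1=3.5511; Δ=(5.0000−0.0000)/(69.1920−33.4800)=0.1400; B=V−Δ·S=-4.2614
Node (2,2) S=115.3200: V=(p*·5.0000+(1−p*)·5.0000)/1.1=4.5455; Δ=(5.0000−5.0000)/(142.9968−69.1920)=0.0000; B=V−Δ·S=4.5455
Node (1,0) S=45.0000: V=(p*·3.5511+(1−p*)·0.0000)/1.1=2.5221; Δ=(3.5511−0.0000)/(55.8000−27.0000)=0.1233; B=V−Δ·S=-3.0265
Node (1,1) S=93.0000: V=(p*·4.5455+(1−p*)·3.5511)/1.1=3.9345; Δ=(4.5455−3.5511)/(115.3200−55.8000)=0.0167; B=V−Δ·S=2.3809
Node (0,0) S=75.0000: V=(p*·3.9345+(1−p*)·2.5221)/1.1=3.2959; Δ=(3.9345−2.5221)/(93.0000−45.0000)=0.0294; B=V−Δ·S=1.0891
Root portfolio cost Δ·75+B reproduces V0=3.2959.

(0,0): Delta=0.0294 Bond=1.0891
(1,0): Delta=0.1233 Bond=-3.0265
(1,1): Delta=0.0167 Bond=2.3809
(2,0): Delta=0.0000 Bond=0.0000
(2,1): Delta=0.1400 Bond=-4.2614
(2,2): Delta=0.0000 Bond=4.5455
V0=3.2959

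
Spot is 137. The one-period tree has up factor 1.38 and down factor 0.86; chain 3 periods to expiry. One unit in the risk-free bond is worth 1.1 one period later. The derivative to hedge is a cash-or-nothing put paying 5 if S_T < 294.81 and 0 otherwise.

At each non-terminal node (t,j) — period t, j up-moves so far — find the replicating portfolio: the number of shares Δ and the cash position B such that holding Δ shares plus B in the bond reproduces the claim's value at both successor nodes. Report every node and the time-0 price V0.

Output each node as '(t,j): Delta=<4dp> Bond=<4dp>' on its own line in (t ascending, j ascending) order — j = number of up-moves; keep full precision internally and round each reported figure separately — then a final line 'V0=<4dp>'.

Under the risk-neutral measure, an up-move has probability p* = (R−d)/(u−d) = 0.4615 and values discount at R = 1.1.
At expiry t=3: V(3,0)=5.0000, V(3,1)=5.0000, V(3,2)=5.0000, V(3,3)=0.0000
(2,0): S=101.3252. Δ = (V_up−V_dn)/(S_up−S_dn) = (5.0000−5.0000)/(139.8288−87.1397) = 0.0000. V = [p*·5.0000 + (1−p*)·5.0000]/1.1 = 4.5455. B = V − Δ·S = 4.5455.
(2,1): S=162.5916. Δ = (V_up−V_dn)/(S_up−S_dn) = (5.0000−5.0000)/(224.3764−139.8288) = 0.0000. V = [p*·5.0000 + (1−p*)·5.0000]/1.1 = 4.5455. B = V − Δ·S = 4.5455.
(2,2): S=260.9028. Δ = (V_up−V_dn)/(S_up−S_dn) = (0.0000−5.0000)/(360.0459−224.3764) = -0.0369. V = [p*·0.0000 + (1−p*)·5.0000]/1.1 = 2.4476. B = V − Δ·S = 12.0629.
(1,0): S=117.8200. Δ = (V_up−V_dn)/(S_up−S_dn) = (4.5455−4.5455)/(162.5916−101.3252) = 0.0000. V = [p*·4.5455 + (1−p*)·4.5455]/1.1 = 4.1322. B = V − Δ·S = 4.1322.
(1,1): S=189.0600. Δ = (V_up−V_dn)/(S_up−S_dn) = (2.4476−4.5455)/(260.9028−162.5916) = -0.0213. V = [p*·2.4476 + (1−p*)·4.5455]/1.1 = 3.2520. B = V − Δ·S = 7.2864.
(0,0): S=137.0000. Δ = (V_up−V_dn)/(S_up−S_dn) = (3.2520−4.1322)/(189.0600−117.8200) = -0.0124. V = [p*·3.2520 + (1−p*)·4.1322]/1.1 = 3.3872. B = V − Δ·S = 5.0800.
Each (Δ,B) replicates both successor values, so the strategy is self-financing and V0 is arbitrage-free.

(0,0): Delta=-0.0124 Bond=5.0800
(1,0): Delta=0.0000 Bond=4.1322
(1,1): Delta=-0.0213 Bond=7.2864
(2,0): Delta=0.0000 Bond=4.5455
(2,1): Delta=0.0000 Bond=4.5455
(2,2): Delta=-0.0369 Bond=12.0629
V0=3.3872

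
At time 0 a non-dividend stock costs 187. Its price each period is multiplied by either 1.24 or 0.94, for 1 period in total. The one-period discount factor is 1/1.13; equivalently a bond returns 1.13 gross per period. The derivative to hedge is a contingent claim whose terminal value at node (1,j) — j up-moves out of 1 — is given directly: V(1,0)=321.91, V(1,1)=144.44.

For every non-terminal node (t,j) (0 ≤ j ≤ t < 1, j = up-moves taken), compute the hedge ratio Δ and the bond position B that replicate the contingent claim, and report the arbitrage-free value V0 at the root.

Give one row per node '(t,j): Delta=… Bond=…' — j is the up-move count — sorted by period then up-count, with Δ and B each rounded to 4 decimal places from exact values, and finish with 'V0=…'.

Under the risk-neutral measure, an up-move has probability p* = (R−d)/(u−d) = 0.6333 and values discount at R = 1.13.
Terminal values V(1,·): V(1,0)=321.9100, V(1,1)=144.4400
Node (0,0) S=187.0000: V=(p*·144.4400+(1−p*)·321.9100)/1.13=185.4091; Δ=(144.4400−321.9100)/(231.8800−175.7800)=-3.1635; B=V−Δ·S=776.9758
Self-financing check: at every node Δ·S+B equals the discounted successor values.

(0,0): Delta=-3.1635 Bond=776.9758
V0=185.4091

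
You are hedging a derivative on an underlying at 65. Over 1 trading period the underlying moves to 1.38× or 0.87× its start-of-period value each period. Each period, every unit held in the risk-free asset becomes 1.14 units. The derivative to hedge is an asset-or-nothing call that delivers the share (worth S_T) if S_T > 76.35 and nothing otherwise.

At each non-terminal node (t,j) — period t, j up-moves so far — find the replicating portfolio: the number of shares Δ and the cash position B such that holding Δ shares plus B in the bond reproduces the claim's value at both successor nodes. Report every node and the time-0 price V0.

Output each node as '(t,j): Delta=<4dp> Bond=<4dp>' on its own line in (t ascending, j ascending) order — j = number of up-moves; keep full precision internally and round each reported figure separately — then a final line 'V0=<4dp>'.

(0,0): Delta=2.7059 Bond=-134.2260
V0=41.6563

The replicating-portfolio and risk-neutral prices coincide; use p* = (1.14−0.87)/(1.38−0.87) = 0.5294 for the latter.
Payoff layer (t=1): V(1,0)=0.0000, V(1,1)=89.7000
(0,0): S=65.0000. Δ = (V_up−V_dn)/(S_up−S_dn) = (89.7000−0.0000)/(89.7000−56.5500) = 2.7059. V = [p*·89.7000 + (1−p*)·0.0000]/1.14 = 41.6563. B = V − Δ·S = -134.2260.
Each (Δ,B) replicates both successor values, so the strategy is self-financing and V0 is arbitrage-free.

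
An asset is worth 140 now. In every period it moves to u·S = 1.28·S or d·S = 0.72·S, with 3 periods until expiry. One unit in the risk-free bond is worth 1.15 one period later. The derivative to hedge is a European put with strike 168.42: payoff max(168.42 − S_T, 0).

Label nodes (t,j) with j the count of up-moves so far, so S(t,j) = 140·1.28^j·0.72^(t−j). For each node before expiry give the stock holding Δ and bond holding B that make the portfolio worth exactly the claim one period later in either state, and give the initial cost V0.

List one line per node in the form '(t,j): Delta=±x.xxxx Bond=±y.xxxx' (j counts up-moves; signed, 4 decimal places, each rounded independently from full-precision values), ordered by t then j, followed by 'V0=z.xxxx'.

(0,0): Delta=-0.2881 Bond=48.3437
(1,0): Delta=-1.0000 Bond=127.3497
(1,1): Delta=-0.1671 Bond=33.9020
(2,0): Delta=-1.0000 Bond=146.4522
(2,1): Delta=-1.0000 Bond=146.4522
(2,2): Delta=-0.0255 Bond=6.4979
V0=8.0027

The replicating-portfolio and risk-neutral prices coincide; use p* = (1.15−0.72)/(1.28−0.72) = 0.7679 for the latter.
Terminal payoffs: V(3,0)=116.1653, V(3,1)=75.5227, V(3,2)=3.2693, V(3,3)=0.0000
Node (2,0) S=72.5760: V=(p*·75.5227+(1−p*)·116.1653)/1.15=73.8762; Δ=(75.5227−116.1653)/(92.8973−52.2547)=-1.0000; B=V−Δ·S=146.4522
Node (2,1) S=129.0240: V=(p*·3.2693+(1−p*)·75.5227)/1.15=17.4282; Δ=(3.2693−75.5227)/(165.1507−92.8973)=-1.0000; B=V−Δ·S=146.4522
Node (2,2) S=229.3760: V=(p*·0.0000+(1−p*)·3.2693)/1.15=0.6599; Δ=(0.0000−3.2693)/(293.6013−165.1507)=-0.0255; B=V−Δ·S=6.4979
Node (1,0) S=100.8000: V=(p*·17.4282+(1−p*)·73.8762)/1.15=26.5497; Δ=(17.4282−73.8762)/(129.0240−72.5760)=-1.0000; B=V−Δ·S=127.3497
Node (1,1) S=179.2000: V=(p*·0.6599+(1−p*)·17.4282)/1.15=3.9588; Δ=(0.6599−17.4282)/(229.3760−129.0240)=-0.1671; B=V−Δ·S=33.9020
Node (0,0) S=140.0000: V=(p*·3.9588+(1−p*)·26.5497)/1.15=8.0027; Δ=(3.9588−26.5497)/(179.2000−100.8000)=-0.2881; B=V−Δ·S=48.3437
Self-financing check: at every node Δ·S+B equals the discounted successor values.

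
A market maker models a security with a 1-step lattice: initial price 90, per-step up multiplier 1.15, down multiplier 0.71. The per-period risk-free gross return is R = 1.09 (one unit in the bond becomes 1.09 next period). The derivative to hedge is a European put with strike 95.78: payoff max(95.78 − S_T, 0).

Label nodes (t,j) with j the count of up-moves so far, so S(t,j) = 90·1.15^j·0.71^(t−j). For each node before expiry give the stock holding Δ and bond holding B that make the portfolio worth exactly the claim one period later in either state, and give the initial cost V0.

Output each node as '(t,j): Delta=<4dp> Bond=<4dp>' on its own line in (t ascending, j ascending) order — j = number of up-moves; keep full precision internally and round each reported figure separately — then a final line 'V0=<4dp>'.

Risk-neutral probability p* = (R−d)/(u−d) = (1.09−0.71)/(1.15−0.71) = 0.8636.
Terminal payoffs: V(1,0)=31.8800, V(1,1)=0.0000
Node (0,0) S=90.0000: V=(p*·0.0000+(1−p*)·31.8800)/1.09=3.9883; Δ=(0.0000−31.8800)/(103.5000−63.9000)=-0.8051; B=V−Δ·S=76.4429
Self-financing check: at every node Δ·S+B equals the discounted successor values.

(0,0): Delta=-0.8051 Bond=76.4429
V0=3.9883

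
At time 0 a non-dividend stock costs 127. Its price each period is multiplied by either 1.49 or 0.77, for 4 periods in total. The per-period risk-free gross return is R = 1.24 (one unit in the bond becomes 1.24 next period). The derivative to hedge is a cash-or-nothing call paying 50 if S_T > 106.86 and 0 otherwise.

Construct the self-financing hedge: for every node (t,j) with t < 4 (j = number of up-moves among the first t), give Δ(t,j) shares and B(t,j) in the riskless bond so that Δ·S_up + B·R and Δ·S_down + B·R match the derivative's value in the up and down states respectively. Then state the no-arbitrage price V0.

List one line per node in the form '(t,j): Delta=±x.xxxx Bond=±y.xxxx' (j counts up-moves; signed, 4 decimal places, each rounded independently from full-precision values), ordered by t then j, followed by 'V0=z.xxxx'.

(0,0): Delta=0.0677 Bond=9.9301
(1,0): Delta=0.2094 Bond=-1.5388
(1,1): Delta=0.0288 Bond=19.6814
(2,0): Delta=0.4855 Bond=-22.7013
(2,1): Delta=0.1335 Bond=9.1520
(2,2): Delta=0.0000 Bond=32.5182
(3,0): Delta=0.0000 Bond=0.0000
(3,1): Delta=0.6190 Bond=-43.1228
(3,2): Delta=0.0000 Bond=40.3226
(3,3): Delta=0.0000 Bond=40.3226
V0=18.5296

Risk-neutral probability p* = (R−d)/(u−d) = (1.24−0.77)/(1.49−0.77) = 0.6528.
At expiry t=4: V(4,0)=0.0000, V(4,1)=0.0000, V(4,2)=50.0000, V(4,3)=50.0000, V(4,4)=50.0000
Node (3,0) S=57.9797: V=(p*·0.0000+(1−p*)·0.0000)/1.24=0.0000; Δ=(0.0000−0.0000)/(86.3897−44.6444)=0.0000; B=V−Δ·S=0.0000
Node (3,1) S=112.1945: V=(p*·50.0000+(1−p*)·0.0000)/1.24=26.3217; Δ=(50.0000−0.0000)/(167.1698−86.3897)=0.6190; B=V−Δ·S=-43.1228
Node (3,2) S=217.1036: V=(p*·50.0000+(1−p*)·50.0000)/1.24=40.3226; Δ=(50.0000−50.0000)/(323.4843−167.1698)=0.0000; B=V−Δ·S=40.3226
Node (3,3) S=420.1095: V=(p*·50.0000+(1−p*)·50.0000)/1.24=40.3226; Δ=(50.0000−50.0000)/(625.9632−323.4843)=0.0000; B=V−Δ·S=40.3226
Node (2,0) S=75.2983: V=(p*·26.3217+(1−p*)·0.0000)/1.24=13.8566; Δ=(26.3217−0.0000)/(112.1945−57.9797)=0.4855; B=V−Δ·S=-22.7013
Node (2,1) S=145.7071: V=(p*·40.3226+(1−p*)·26.3217)/1.24=28.5977; Δ=(40.3226−26.3217)/(217.1036−112.1945)=0.1335; B=V−Δ·S=9.1520
Node (2,2) S=281.9527: V=(p*·40.3226+(1−p*)·40.3226)/1.24=32.5182; Δ=(40.3226−40.3226)/(420.1095−217.1036)=0.0000; B=V−Δ·S=32.5182
Node (1,0) S=97.7900: V=(p*·28.5977+(1−p*)·13.8566)/1.24=18.9349; Δ=(28.5977−13.8566)/(145.7071−75.2983)=0.2094; B=V−Δ·S=-1.5388
Node (1,1) S=189.2300: V=(p*·32.5182+(1−p*)·28.5977)/1.24=25.1266; Δ=(32.5182−28.5977)/(281.9527−145.7071)=0.0288; B=V−Δ·S=19.6814
Node (0,0) S=127.0000: V=(p*·25.1266+(1−p*)·18.9349)/1.24=18.5296; Δ=(25.1266−18.9349)/(189.2300−97.7900)=0.0677; B=V−Δ·S=9.9301
Each (Δ,B) replicates both successor values, so the strategy is self-financing and V0 is arbitrage-free.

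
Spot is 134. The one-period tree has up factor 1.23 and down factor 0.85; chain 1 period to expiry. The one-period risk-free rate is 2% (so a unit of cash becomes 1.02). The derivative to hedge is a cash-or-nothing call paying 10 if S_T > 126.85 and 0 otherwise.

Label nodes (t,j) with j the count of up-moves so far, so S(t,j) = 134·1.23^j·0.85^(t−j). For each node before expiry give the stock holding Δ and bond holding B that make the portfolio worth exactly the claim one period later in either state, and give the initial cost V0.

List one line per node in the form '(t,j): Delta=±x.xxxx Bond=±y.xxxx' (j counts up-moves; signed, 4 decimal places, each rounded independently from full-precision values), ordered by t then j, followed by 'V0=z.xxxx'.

(0,0): Delta=0.1964 Bond=-21.9298
V0=4.3860

Since d<R<u, set p* = (R−d)/(u−d) = 0.4474; price each node as the discounted p*-expectation of its children.
At expiry t=1: V(1,0)=0.0000, V(1,1)=10.0000
(0,0): S=134.0000. Δ = (V_up−V_dn)/(S_up−S_dn) = (10.0000−0.0000)/(164.8200−113.9000) = 0.1964. V = [p*·10.0000 + (1−p*)·0.0000]/1.02 = 4.3860. B = V − Δ·S = -21.9298.
The time-0 hedge costs 4.3860, which is the no-arbitrage price.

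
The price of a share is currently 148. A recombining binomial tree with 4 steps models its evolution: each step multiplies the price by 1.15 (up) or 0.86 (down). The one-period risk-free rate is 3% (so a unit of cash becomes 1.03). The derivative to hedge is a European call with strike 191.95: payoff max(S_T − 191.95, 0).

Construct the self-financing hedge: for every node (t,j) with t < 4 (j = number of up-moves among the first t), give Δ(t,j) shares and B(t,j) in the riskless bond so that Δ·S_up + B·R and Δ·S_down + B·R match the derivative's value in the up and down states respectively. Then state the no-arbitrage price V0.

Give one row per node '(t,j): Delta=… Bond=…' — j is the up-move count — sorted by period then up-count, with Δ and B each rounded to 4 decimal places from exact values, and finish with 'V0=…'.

No-arbitrage ⇒ martingale measure with p* = (R−d)/(u−d) = 0.5862.
Payoff layer (t=4): V(4,0)=0.0000, V(4,1)=0.0000, V(4,2)=0.0000, V(4,3)=1.6270, V(4,4)=66.9029
(3,0): S=94.1363. Δ = (V_up−V_dn)/(S_up−S_dn) = (0.0000−0.0000)/(108.2567−80.9572) = 0.0000. V = [p*·0.0000 + (1−p*)·0.0000]/1.03 = 0.0000. B = V − Δ·S = 0.0000.
(3,1): S=125.8799. Δ = (V_up−V_dn)/(S_up−S_dn) = (0.0000−0.0000)/(144.7619−108.2567) = 0.0000. V = [p*·0.0000 + (1−p*)·0.0000]/1.03 = 0.0000. B = V − Δ·S = 0.0000.
(3,2): S=168.3278. Δ = (V_up−V_dn)/(S_up−S_dn) = (1.6270−0.0000)/(193.5770−144.7619) = 0.0333. V = [p*·1.6270 + (1−p*)·0.0000]/1.03 = 0.9260. B = V − Δ·S = -4.6843.
(3,3): S=225.0895. Δ = (V_up−V_dn)/(S_up−S_dn) = (66.9029−1.6270)/(258.8529−193.5770) = 1.0000. V = [p*·66.9029 + (1−p*)·1.6270]/1.03 = 38.7303. B = V − Δ·S = -186.3592.
(2,0): S=109.4608. Δ = (V_up−V_dn)/(S_up−S_dn) = (0.0000−0.0000)/(125.8799−94.1363) = 0.0000. V = [p*·0.0000 + (1−p*)·0.0000]/1.03 = 0.0000. B = V − Δ·S = 0.0000.
(2,1): S=146.3720. Δ = (V_up−V_dn)/(S_up−S_dn) = (0.9260−0.0000)/(168.3278−125.8799) = 0.0218. V = [p*·0.9260 + (1−p*)·0.0000]/1.03 = 0.5270. B = V − Δ·S = -2.6660.
(2,2): S=195.7300. Δ = (V_up−V_dn)/(S_up−S_dn) = (38.7303−0.9260)/(225.0895−168.3278) = 0.6660. V = [p*·38.7303 + (1−p*)·0.9260]/1.03 = 22.4147. B = V − Δ·S = -107.9450.
(1,0): S=127.2800. Δ = (V_up−V_dn)/(S_up−S_dn) = (0.5270−0.0000)/(146.3720−109.4608) = 0.0143. V = [p*·0.5270 + (1−p*)·0.0000]/1.03 = 0.2999. B = V − Δ·S = -1.5173.
(1,1): S=170.2000. Δ = (V_up−V_dn)/(S_up−S_dn) = (22.4147−0.5270)/(195.7300−146.3720) = 0.4434. V = [p*·22.4147 + (1−p*)·0.5270]/1.03 = 12.9686. B = V − Δ·S = -62.5061.
(0,0): S=148.0000. Δ = (V_up−V_dn)/(S_up−S_dn) = (12.9686−0.2999)/(170.2000−127.2800) = 0.2952. V = [p*·12.9686 + (1−p*)·0.2999]/1.03 = 7.5014. B = V − Δ·S = -36.1838.
Each (Δ,B) replicates both successor values, so the strategy is self-financing and V0 is arbitrage-free.

(0,0): Delta=0.2952 Bond=-36.1838
(1,0): Delta=0.0143 Bond=-1.5173
(1,1): Delta=0.4434 Bond=-62.5061
(2,0): Delta=0.0000 Bond=0.0000
(2,1): Delta=0.0218 Bond=-2.6660
(2,2): Delta=0.6660 Bond=-107.9450
(3,0): Delta=0.0000 Bond=0.0000
(3,1): Delta=0.0000 Bond=0.0000
(3,2): Delta=0.0333 Bond=-4.6843
(3,3): Delta=1.0000 Bond=-186.3592
V0=7.5014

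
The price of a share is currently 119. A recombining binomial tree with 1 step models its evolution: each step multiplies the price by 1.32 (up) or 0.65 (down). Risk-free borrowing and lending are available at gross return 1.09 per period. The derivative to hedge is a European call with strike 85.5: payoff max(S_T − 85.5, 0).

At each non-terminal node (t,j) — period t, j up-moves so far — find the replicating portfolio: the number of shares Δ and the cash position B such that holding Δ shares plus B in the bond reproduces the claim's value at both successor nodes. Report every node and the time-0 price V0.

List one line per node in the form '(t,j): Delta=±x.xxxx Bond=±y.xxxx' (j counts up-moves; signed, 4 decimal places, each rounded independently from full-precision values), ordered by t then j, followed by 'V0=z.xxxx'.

(0,0): Delta=0.8978 Bond=-63.7094
V0=43.1264

Under the risk-neutral measure, an up-move has probability p* = (R−d)/(u−d) = 0.6567 and values discount at R = 1.09.
Terminal payoffs: V(1,0)=0.0000, V(1,1)=71.5800
  t=0,j=0: stock 119.0000 → up 157.0800 (V=71.5800), down 77.3500 (V=0.0000). Price 43.1264; hedge Δ=0.8978, bond B=-63.7094.
Self-financing check: at every node Δ·S+B equals the discounted successor values.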